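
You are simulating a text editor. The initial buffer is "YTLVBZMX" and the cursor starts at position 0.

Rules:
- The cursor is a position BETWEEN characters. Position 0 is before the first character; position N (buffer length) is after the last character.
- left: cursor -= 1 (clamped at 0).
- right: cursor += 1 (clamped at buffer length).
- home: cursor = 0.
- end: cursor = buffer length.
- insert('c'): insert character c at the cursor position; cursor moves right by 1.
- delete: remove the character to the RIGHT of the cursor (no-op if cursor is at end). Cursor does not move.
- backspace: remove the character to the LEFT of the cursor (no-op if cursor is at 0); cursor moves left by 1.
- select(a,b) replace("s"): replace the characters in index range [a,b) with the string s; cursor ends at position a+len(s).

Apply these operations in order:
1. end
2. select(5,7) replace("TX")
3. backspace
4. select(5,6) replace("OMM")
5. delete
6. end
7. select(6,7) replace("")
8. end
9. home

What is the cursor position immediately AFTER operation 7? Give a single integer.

After op 1 (end): buf='YTLVBZMX' cursor=8
After op 2 (select(5,7) replace("TX")): buf='YTLVBTXX' cursor=7
After op 3 (backspace): buf='YTLVBTX' cursor=6
After op 4 (select(5,6) replace("OMM")): buf='YTLVBOMMX' cursor=8
After op 5 (delete): buf='YTLVBOMM' cursor=8
After op 6 (end): buf='YTLVBOMM' cursor=8
After op 7 (select(6,7) replace("")): buf='YTLVBOM' cursor=6

Answer: 6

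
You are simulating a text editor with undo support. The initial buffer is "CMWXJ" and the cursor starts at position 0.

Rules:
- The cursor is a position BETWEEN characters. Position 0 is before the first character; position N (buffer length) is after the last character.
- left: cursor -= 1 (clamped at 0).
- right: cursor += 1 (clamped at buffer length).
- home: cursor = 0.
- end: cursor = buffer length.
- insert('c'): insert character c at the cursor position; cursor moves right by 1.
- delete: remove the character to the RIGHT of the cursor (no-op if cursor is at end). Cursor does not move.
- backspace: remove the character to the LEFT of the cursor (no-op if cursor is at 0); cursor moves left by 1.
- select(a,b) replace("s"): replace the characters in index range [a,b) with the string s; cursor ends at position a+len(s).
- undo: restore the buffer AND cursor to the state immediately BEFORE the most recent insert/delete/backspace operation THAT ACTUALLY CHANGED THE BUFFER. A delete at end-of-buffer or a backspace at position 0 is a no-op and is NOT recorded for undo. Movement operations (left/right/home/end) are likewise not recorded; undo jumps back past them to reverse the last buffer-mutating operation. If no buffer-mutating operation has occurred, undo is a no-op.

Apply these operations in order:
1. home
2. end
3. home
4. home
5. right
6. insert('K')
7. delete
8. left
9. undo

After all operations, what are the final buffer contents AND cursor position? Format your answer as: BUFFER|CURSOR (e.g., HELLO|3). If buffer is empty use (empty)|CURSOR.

After op 1 (home): buf='CMWXJ' cursor=0
After op 2 (end): buf='CMWXJ' cursor=5
After op 3 (home): buf='CMWXJ' cursor=0
After op 4 (home): buf='CMWXJ' cursor=0
After op 5 (right): buf='CMWXJ' cursor=1
After op 6 (insert('K')): buf='CKMWXJ' cursor=2
After op 7 (delete): buf='CKWXJ' cursor=2
After op 8 (left): buf='CKWXJ' cursor=1
After op 9 (undo): buf='CKMWXJ' cursor=2

Answer: CKMWXJ|2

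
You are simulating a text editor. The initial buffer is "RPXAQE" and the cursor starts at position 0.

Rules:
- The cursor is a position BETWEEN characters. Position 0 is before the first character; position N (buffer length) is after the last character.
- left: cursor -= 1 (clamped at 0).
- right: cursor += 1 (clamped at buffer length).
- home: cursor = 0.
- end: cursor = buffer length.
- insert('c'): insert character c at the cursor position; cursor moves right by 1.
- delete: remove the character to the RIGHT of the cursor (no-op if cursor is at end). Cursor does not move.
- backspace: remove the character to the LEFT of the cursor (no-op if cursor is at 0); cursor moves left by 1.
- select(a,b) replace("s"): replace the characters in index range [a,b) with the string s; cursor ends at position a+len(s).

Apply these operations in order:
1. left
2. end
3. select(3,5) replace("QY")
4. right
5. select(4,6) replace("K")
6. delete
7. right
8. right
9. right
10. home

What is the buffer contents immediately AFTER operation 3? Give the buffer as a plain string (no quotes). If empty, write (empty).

Answer: RPXQYE

Derivation:
After op 1 (left): buf='RPXAQE' cursor=0
After op 2 (end): buf='RPXAQE' cursor=6
After op 3 (select(3,5) replace("QY")): buf='RPXQYE' cursor=5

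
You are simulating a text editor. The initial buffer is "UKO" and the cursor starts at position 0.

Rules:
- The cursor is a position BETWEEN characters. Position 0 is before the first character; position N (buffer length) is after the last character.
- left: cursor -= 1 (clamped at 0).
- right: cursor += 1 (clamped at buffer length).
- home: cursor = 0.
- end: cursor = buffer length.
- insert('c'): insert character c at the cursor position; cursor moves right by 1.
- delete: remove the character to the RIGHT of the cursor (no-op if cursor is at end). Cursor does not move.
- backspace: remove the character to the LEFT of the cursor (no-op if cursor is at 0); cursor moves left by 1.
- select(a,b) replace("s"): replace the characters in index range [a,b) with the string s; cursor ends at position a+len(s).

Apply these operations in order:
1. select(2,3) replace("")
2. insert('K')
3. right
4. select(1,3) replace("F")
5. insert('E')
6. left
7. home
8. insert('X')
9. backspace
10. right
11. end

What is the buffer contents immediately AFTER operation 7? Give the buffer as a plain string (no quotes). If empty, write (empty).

Answer: UFE

Derivation:
After op 1 (select(2,3) replace("")): buf='UK' cursor=2
After op 2 (insert('K')): buf='UKK' cursor=3
After op 3 (right): buf='UKK' cursor=3
After op 4 (select(1,3) replace("F")): buf='UF' cursor=2
After op 5 (insert('E')): buf='UFE' cursor=3
After op 6 (left): buf='UFE' cursor=2
After op 7 (home): buf='UFE' cursor=0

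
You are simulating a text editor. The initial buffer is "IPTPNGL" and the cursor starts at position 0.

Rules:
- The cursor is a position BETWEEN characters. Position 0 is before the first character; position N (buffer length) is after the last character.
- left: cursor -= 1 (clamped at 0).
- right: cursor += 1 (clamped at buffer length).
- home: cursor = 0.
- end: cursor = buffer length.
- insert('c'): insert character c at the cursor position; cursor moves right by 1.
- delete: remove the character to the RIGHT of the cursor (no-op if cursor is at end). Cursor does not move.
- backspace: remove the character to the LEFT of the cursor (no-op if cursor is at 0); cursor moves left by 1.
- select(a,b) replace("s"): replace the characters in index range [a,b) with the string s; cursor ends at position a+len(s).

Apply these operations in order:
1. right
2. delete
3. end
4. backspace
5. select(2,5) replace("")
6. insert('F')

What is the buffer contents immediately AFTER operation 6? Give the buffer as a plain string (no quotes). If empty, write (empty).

After op 1 (right): buf='IPTPNGL' cursor=1
After op 2 (delete): buf='ITPNGL' cursor=1
After op 3 (end): buf='ITPNGL' cursor=6
After op 4 (backspace): buf='ITPNG' cursor=5
After op 5 (select(2,5) replace("")): buf='IT' cursor=2
After op 6 (insert('F')): buf='ITF' cursor=3

Answer: ITF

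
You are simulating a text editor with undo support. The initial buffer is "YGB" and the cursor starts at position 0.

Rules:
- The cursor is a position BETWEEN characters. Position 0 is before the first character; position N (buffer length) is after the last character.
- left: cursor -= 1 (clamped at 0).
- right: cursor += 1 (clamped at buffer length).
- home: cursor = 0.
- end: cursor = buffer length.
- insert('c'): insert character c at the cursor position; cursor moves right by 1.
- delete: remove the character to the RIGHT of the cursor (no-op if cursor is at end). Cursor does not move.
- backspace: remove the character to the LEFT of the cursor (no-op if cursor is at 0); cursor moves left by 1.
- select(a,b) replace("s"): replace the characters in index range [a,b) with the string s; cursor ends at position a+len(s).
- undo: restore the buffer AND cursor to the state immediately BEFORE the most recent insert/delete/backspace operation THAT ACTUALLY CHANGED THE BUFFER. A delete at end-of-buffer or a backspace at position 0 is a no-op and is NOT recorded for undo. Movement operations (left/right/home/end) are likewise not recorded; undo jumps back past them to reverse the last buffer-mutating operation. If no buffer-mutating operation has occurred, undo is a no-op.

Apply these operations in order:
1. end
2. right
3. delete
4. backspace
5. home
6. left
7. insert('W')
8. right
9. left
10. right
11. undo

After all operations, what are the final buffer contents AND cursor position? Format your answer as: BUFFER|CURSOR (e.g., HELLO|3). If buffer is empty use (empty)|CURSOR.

After op 1 (end): buf='YGB' cursor=3
After op 2 (right): buf='YGB' cursor=3
After op 3 (delete): buf='YGB' cursor=3
After op 4 (backspace): buf='YG' cursor=2
After op 5 (home): buf='YG' cursor=0
After op 6 (left): buf='YG' cursor=0
After op 7 (insert('W')): buf='WYG' cursor=1
After op 8 (right): buf='WYG' cursor=2
After op 9 (left): buf='WYG' cursor=1
After op 10 (right): buf='WYG' cursor=2
After op 11 (undo): buf='YG' cursor=0

Answer: YG|0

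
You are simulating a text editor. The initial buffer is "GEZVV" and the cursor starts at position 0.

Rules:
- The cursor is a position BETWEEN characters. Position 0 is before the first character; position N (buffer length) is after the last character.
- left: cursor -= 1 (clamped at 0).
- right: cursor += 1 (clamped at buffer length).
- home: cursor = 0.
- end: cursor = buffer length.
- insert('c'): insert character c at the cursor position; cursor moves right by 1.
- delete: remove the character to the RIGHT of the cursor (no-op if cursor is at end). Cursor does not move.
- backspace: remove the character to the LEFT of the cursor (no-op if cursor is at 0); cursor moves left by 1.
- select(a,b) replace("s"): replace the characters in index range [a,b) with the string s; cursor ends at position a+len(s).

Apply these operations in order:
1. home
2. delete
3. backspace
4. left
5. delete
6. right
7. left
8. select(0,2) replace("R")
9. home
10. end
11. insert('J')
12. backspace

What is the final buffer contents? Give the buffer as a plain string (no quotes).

Answer: RV

Derivation:
After op 1 (home): buf='GEZVV' cursor=0
After op 2 (delete): buf='EZVV' cursor=0
After op 3 (backspace): buf='EZVV' cursor=0
After op 4 (left): buf='EZVV' cursor=0
After op 5 (delete): buf='ZVV' cursor=0
After op 6 (right): buf='ZVV' cursor=1
After op 7 (left): buf='ZVV' cursor=0
After op 8 (select(0,2) replace("R")): buf='RV' cursor=1
After op 9 (home): buf='RV' cursor=0
After op 10 (end): buf='RV' cursor=2
After op 11 (insert('J')): buf='RVJ' cursor=3
After op 12 (backspace): buf='RV' cursor=2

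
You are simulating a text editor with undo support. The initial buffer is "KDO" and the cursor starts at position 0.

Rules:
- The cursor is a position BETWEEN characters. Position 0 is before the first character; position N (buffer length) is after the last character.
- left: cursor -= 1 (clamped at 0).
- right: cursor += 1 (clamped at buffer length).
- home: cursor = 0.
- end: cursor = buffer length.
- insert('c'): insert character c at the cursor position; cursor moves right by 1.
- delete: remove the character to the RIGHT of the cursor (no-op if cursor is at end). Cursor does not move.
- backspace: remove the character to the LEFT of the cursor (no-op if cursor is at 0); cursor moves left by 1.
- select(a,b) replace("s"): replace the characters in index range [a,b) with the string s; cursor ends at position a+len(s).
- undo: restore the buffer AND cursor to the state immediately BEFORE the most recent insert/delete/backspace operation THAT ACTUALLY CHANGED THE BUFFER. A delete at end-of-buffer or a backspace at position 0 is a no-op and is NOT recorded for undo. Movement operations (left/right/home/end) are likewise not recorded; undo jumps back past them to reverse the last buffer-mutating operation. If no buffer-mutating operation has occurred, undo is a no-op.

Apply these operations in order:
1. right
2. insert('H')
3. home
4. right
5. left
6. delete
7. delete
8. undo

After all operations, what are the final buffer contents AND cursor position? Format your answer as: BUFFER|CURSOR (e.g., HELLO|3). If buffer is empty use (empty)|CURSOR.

After op 1 (right): buf='KDO' cursor=1
After op 2 (insert('H')): buf='KHDO' cursor=2
After op 3 (home): buf='KHDO' cursor=0
After op 4 (right): buf='KHDO' cursor=1
After op 5 (left): buf='KHDO' cursor=0
After op 6 (delete): buf='HDO' cursor=0
After op 7 (delete): buf='DO' cursor=0
After op 8 (undo): buf='HDO' cursor=0

Answer: HDO|0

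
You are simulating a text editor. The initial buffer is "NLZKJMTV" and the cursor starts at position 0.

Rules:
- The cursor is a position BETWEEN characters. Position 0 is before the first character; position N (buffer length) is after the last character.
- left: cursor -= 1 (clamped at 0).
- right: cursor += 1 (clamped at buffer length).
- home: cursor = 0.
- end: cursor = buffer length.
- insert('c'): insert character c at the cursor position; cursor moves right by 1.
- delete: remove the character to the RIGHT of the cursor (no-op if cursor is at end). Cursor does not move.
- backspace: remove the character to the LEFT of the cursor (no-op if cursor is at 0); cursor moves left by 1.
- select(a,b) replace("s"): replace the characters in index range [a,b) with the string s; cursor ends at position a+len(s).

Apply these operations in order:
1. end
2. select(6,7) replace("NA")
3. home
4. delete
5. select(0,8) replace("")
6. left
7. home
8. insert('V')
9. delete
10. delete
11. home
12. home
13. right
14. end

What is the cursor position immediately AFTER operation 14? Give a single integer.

Answer: 1

Derivation:
After op 1 (end): buf='NLZKJMTV' cursor=8
After op 2 (select(6,7) replace("NA")): buf='NLZKJMNAV' cursor=8
After op 3 (home): buf='NLZKJMNAV' cursor=0
After op 4 (delete): buf='LZKJMNAV' cursor=0
After op 5 (select(0,8) replace("")): buf='(empty)' cursor=0
After op 6 (left): buf='(empty)' cursor=0
After op 7 (home): buf='(empty)' cursor=0
After op 8 (insert('V')): buf='V' cursor=1
After op 9 (delete): buf='V' cursor=1
After op 10 (delete): buf='V' cursor=1
After op 11 (home): buf='V' cursor=0
After op 12 (home): buf='V' cursor=0
After op 13 (right): buf='V' cursor=1
After op 14 (end): buf='V' cursor=1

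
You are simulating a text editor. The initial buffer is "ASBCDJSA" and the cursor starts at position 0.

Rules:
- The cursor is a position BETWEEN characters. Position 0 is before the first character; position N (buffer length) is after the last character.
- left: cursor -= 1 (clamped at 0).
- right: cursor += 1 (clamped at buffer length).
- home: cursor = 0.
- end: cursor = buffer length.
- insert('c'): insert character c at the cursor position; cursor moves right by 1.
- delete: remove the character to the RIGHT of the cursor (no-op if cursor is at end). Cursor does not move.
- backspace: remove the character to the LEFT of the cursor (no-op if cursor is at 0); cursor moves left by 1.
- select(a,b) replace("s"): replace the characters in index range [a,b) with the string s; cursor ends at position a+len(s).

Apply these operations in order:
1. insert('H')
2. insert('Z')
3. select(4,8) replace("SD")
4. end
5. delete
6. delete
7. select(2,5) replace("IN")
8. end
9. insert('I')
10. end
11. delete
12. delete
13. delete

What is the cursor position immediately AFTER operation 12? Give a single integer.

Answer: 8

Derivation:
After op 1 (insert('H')): buf='HASBCDJSA' cursor=1
After op 2 (insert('Z')): buf='HZASBCDJSA' cursor=2
After op 3 (select(4,8) replace("SD")): buf='HZASSDSA' cursor=6
After op 4 (end): buf='HZASSDSA' cursor=8
After op 5 (delete): buf='HZASSDSA' cursor=8
After op 6 (delete): buf='HZASSDSA' cursor=8
After op 7 (select(2,5) replace("IN")): buf='HZINDSA' cursor=4
After op 8 (end): buf='HZINDSA' cursor=7
After op 9 (insert('I')): buf='HZINDSAI' cursor=8
After op 10 (end): buf='HZINDSAI' cursor=8
After op 11 (delete): buf='HZINDSAI' cursor=8
After op 12 (delete): buf='HZINDSAI' cursor=8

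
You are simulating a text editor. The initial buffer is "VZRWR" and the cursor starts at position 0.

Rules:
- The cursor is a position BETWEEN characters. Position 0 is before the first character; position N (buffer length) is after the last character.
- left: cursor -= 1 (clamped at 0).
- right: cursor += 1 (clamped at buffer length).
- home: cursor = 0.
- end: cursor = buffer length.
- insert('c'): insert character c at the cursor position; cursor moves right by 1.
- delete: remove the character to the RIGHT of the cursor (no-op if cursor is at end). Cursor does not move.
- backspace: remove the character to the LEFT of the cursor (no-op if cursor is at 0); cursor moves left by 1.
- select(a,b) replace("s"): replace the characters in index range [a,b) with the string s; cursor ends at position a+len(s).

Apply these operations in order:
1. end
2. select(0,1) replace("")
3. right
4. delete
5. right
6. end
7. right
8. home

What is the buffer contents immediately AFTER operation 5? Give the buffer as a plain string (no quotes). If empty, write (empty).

After op 1 (end): buf='VZRWR' cursor=5
After op 2 (select(0,1) replace("")): buf='ZRWR' cursor=0
After op 3 (right): buf='ZRWR' cursor=1
After op 4 (delete): buf='ZWR' cursor=1
After op 5 (right): buf='ZWR' cursor=2

Answer: ZWR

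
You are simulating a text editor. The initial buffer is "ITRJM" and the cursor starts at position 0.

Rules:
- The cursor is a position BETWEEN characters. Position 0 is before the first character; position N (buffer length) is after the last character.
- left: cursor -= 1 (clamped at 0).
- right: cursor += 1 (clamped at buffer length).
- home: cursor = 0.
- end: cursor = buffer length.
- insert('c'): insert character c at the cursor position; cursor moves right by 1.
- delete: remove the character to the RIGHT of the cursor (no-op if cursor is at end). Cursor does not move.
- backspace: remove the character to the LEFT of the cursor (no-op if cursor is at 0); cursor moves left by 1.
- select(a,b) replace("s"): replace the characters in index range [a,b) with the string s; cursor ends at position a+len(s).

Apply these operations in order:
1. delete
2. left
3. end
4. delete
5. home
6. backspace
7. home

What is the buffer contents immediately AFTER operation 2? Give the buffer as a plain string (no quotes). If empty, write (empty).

Answer: TRJM

Derivation:
After op 1 (delete): buf='TRJM' cursor=0
After op 2 (left): buf='TRJM' cursor=0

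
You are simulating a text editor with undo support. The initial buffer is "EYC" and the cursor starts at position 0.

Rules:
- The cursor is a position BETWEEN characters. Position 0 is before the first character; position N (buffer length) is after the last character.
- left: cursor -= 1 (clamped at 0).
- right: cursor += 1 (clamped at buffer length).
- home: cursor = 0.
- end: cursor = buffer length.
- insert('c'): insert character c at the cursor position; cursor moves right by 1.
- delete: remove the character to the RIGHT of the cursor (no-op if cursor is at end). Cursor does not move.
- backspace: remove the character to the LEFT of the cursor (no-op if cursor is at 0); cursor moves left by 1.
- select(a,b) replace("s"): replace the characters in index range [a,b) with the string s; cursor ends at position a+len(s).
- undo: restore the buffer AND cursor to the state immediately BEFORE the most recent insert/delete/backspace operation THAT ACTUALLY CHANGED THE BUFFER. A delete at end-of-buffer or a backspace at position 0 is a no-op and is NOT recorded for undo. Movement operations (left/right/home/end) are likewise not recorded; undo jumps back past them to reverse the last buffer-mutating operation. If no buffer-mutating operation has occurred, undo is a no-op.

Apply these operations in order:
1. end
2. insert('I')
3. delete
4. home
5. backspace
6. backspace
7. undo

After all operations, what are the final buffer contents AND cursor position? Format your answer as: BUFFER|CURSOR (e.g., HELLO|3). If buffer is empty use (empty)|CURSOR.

After op 1 (end): buf='EYC' cursor=3
After op 2 (insert('I')): buf='EYCI' cursor=4
After op 3 (delete): buf='EYCI' cursor=4
After op 4 (home): buf='EYCI' cursor=0
After op 5 (backspace): buf='EYCI' cursor=0
After op 6 (backspace): buf='EYCI' cursor=0
After op 7 (undo): buf='EYC' cursor=3

Answer: EYC|3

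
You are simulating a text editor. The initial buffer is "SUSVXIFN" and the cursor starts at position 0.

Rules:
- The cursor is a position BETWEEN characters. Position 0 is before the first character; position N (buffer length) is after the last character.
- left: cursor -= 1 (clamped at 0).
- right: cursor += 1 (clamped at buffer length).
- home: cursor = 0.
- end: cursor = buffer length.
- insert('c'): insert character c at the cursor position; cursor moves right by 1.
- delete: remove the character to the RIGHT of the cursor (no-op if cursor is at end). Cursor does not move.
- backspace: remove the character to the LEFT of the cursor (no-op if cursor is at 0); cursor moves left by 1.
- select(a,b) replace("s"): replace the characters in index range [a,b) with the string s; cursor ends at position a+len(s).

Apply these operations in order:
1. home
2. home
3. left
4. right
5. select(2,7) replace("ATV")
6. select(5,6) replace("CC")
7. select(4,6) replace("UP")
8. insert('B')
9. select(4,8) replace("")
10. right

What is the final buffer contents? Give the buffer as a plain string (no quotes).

Answer: SUAT

Derivation:
After op 1 (home): buf='SUSVXIFN' cursor=0
After op 2 (home): buf='SUSVXIFN' cursor=0
After op 3 (left): buf='SUSVXIFN' cursor=0
After op 4 (right): buf='SUSVXIFN' cursor=1
After op 5 (select(2,7) replace("ATV")): buf='SUATVN' cursor=5
After op 6 (select(5,6) replace("CC")): buf='SUATVCC' cursor=7
After op 7 (select(4,6) replace("UP")): buf='SUATUPC' cursor=6
After op 8 (insert('B')): buf='SUATUPBC' cursor=7
After op 9 (select(4,8) replace("")): buf='SUAT' cursor=4
After op 10 (right): buf='SUAT' cursor=4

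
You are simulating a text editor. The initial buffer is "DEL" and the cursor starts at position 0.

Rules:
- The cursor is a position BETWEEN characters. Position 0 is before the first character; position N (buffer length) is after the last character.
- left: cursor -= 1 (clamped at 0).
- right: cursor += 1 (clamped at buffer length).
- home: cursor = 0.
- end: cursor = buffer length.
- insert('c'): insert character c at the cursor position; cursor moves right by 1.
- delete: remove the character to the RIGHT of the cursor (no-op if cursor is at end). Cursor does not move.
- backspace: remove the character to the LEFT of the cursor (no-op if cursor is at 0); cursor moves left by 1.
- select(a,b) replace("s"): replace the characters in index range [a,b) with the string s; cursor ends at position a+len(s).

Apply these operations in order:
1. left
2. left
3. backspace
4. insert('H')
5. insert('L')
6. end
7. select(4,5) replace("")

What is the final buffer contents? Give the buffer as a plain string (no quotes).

Answer: HLDE

Derivation:
After op 1 (left): buf='DEL' cursor=0
After op 2 (left): buf='DEL' cursor=0
After op 3 (backspace): buf='DEL' cursor=0
After op 4 (insert('H')): buf='HDEL' cursor=1
After op 5 (insert('L')): buf='HLDEL' cursor=2
After op 6 (end): buf='HLDEL' cursor=5
After op 7 (select(4,5) replace("")): buf='HLDE' cursor=4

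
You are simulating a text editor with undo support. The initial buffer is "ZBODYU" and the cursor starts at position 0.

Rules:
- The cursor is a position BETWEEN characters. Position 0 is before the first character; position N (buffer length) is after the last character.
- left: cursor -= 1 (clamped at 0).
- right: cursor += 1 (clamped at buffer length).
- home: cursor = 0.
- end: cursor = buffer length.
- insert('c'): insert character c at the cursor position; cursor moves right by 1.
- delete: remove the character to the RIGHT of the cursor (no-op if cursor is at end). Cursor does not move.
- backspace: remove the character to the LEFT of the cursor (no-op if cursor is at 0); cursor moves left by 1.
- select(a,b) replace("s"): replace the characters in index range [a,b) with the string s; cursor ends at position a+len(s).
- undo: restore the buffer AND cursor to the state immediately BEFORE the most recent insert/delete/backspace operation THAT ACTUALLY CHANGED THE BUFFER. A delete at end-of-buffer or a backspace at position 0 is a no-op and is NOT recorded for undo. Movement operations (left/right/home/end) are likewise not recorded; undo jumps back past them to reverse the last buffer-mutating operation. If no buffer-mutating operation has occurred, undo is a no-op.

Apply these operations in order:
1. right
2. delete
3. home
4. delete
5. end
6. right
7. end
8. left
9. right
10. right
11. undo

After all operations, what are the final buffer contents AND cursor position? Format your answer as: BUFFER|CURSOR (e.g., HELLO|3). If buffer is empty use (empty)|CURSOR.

After op 1 (right): buf='ZBODYU' cursor=1
After op 2 (delete): buf='ZODYU' cursor=1
After op 3 (home): buf='ZODYU' cursor=0
After op 4 (delete): buf='ODYU' cursor=0
After op 5 (end): buf='ODYU' cursor=4
After op 6 (right): buf='ODYU' cursor=4
After op 7 (end): buf='ODYU' cursor=4
After op 8 (left): buf='ODYU' cursor=3
After op 9 (right): buf='ODYU' cursor=4
After op 10 (right): buf='ODYU' cursor=4
After op 11 (undo): buf='ZODYU' cursor=0

Answer: ZODYU|0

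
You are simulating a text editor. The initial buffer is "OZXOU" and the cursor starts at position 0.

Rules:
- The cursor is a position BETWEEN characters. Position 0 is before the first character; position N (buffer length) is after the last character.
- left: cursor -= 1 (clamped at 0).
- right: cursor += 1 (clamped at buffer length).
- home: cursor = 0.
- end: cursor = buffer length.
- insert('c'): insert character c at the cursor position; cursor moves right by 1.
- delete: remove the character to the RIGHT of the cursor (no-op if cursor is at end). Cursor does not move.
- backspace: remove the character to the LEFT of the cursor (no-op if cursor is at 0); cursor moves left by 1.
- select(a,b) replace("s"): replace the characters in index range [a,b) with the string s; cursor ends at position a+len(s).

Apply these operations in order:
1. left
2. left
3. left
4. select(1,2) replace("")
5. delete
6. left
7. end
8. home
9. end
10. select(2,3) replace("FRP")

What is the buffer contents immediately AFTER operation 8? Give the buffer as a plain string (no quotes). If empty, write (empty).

After op 1 (left): buf='OZXOU' cursor=0
After op 2 (left): buf='OZXOU' cursor=0
After op 3 (left): buf='OZXOU' cursor=0
After op 4 (select(1,2) replace("")): buf='OXOU' cursor=1
After op 5 (delete): buf='OOU' cursor=1
After op 6 (left): buf='OOU' cursor=0
After op 7 (end): buf='OOU' cursor=3
After op 8 (home): buf='OOU' cursor=0

Answer: OOU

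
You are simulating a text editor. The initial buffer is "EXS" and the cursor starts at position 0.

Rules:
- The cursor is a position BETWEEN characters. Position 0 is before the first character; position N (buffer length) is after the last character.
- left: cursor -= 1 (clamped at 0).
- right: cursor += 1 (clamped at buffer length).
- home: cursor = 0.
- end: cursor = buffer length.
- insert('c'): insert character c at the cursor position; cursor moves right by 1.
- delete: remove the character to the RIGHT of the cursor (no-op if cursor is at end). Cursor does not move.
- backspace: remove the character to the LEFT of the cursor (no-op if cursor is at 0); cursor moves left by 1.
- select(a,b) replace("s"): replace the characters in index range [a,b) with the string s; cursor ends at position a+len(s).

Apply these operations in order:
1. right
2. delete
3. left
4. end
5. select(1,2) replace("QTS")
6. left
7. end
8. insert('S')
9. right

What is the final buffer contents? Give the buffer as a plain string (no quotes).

Answer: EQTSS

Derivation:
After op 1 (right): buf='EXS' cursor=1
After op 2 (delete): buf='ES' cursor=1
After op 3 (left): buf='ES' cursor=0
After op 4 (end): buf='ES' cursor=2
After op 5 (select(1,2) replace("QTS")): buf='EQTS' cursor=4
After op 6 (left): buf='EQTS' cursor=3
After op 7 (end): buf='EQTS' cursor=4
After op 8 (insert('S')): buf='EQTSS' cursor=5
After op 9 (right): buf='EQTSS' cursor=5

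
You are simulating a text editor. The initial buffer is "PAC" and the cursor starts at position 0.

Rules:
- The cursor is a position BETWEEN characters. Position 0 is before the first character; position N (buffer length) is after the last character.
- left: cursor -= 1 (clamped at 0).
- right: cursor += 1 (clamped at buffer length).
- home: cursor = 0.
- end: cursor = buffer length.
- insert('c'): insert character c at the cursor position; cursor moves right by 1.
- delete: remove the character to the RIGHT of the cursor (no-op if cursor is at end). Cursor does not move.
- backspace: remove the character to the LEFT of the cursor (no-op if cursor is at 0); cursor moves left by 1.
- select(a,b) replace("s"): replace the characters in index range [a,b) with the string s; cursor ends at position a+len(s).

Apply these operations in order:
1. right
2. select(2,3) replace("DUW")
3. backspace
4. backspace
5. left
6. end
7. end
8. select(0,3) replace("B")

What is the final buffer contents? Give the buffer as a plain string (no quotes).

After op 1 (right): buf='PAC' cursor=1
After op 2 (select(2,3) replace("DUW")): buf='PADUW' cursor=5
After op 3 (backspace): buf='PADU' cursor=4
After op 4 (backspace): buf='PAD' cursor=3
After op 5 (left): buf='PAD' cursor=2
After op 6 (end): buf='PAD' cursor=3
After op 7 (end): buf='PAD' cursor=3
After op 8 (select(0,3) replace("B")): buf='B' cursor=1

Answer: B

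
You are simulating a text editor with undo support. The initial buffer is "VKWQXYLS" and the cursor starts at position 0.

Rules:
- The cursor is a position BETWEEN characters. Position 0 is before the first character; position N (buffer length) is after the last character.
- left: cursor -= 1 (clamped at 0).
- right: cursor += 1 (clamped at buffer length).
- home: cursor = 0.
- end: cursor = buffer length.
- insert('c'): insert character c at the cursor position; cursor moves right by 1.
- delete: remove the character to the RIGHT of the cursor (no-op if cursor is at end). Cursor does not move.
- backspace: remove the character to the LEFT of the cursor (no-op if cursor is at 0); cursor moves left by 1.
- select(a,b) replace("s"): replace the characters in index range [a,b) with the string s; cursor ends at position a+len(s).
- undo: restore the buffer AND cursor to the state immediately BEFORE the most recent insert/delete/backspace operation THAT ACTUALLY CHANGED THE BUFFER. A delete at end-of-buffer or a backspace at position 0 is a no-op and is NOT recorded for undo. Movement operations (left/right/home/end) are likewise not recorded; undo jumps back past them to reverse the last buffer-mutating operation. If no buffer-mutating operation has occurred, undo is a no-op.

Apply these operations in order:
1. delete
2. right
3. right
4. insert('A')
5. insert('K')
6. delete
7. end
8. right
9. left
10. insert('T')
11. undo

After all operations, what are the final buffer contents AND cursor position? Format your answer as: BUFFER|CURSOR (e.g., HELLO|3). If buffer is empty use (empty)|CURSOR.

Answer: KWAKXYLS|7

Derivation:
After op 1 (delete): buf='KWQXYLS' cursor=0
After op 2 (right): buf='KWQXYLS' cursor=1
After op 3 (right): buf='KWQXYLS' cursor=2
After op 4 (insert('A')): buf='KWAQXYLS' cursor=3
After op 5 (insert('K')): buf='KWAKQXYLS' cursor=4
After op 6 (delete): buf='KWAKXYLS' cursor=4
After op 7 (end): buf='KWAKXYLS' cursor=8
After op 8 (right): buf='KWAKXYLS' cursor=8
After op 9 (left): buf='KWAKXYLS' cursor=7
After op 10 (insert('T')): buf='KWAKXYLTS' cursor=8
After op 11 (undo): buf='KWAKXYLS' cursor=7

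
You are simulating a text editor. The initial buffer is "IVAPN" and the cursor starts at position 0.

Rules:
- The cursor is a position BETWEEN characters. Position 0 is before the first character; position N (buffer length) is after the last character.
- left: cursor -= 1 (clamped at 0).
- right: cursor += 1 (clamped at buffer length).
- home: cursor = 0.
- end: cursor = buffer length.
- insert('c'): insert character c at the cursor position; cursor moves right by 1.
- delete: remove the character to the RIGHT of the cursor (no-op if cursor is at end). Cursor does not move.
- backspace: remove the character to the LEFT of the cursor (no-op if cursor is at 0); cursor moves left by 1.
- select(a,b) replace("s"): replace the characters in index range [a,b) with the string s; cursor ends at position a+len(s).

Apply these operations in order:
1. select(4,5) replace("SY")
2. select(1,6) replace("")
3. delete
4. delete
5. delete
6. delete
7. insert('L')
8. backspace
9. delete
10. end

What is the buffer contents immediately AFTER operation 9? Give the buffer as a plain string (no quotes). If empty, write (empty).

After op 1 (select(4,5) replace("SY")): buf='IVAPSY' cursor=6
After op 2 (select(1,6) replace("")): buf='I' cursor=1
After op 3 (delete): buf='I' cursor=1
After op 4 (delete): buf='I' cursor=1
After op 5 (delete): buf='I' cursor=1
After op 6 (delete): buf='I' cursor=1
After op 7 (insert('L')): buf='IL' cursor=2
After op 8 (backspace): buf='I' cursor=1
After op 9 (delete): buf='I' cursor=1

Answer: I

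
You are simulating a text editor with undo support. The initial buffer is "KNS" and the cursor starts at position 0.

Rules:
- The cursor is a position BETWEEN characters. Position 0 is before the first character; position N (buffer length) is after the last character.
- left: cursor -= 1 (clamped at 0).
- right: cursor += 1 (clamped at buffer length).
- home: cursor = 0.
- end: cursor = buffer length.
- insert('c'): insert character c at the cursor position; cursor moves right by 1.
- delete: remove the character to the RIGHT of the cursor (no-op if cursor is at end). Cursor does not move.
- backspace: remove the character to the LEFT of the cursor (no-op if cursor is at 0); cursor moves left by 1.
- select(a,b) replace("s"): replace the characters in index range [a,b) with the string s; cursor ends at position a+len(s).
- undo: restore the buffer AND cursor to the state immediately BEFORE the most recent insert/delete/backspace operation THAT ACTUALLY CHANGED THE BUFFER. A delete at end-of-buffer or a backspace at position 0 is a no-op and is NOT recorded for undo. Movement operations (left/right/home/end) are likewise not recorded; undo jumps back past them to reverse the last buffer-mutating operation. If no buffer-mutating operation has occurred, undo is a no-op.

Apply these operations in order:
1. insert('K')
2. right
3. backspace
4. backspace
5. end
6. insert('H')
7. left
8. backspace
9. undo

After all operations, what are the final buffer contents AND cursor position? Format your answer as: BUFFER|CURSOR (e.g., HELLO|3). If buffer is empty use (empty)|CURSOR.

After op 1 (insert('K')): buf='KKNS' cursor=1
After op 2 (right): buf='KKNS' cursor=2
After op 3 (backspace): buf='KNS' cursor=1
After op 4 (backspace): buf='NS' cursor=0
After op 5 (end): buf='NS' cursor=2
After op 6 (insert('H')): buf='NSH' cursor=3
After op 7 (left): buf='NSH' cursor=2
After op 8 (backspace): buf='NH' cursor=1
After op 9 (undo): buf='NSH' cursor=2

Answer: NSH|2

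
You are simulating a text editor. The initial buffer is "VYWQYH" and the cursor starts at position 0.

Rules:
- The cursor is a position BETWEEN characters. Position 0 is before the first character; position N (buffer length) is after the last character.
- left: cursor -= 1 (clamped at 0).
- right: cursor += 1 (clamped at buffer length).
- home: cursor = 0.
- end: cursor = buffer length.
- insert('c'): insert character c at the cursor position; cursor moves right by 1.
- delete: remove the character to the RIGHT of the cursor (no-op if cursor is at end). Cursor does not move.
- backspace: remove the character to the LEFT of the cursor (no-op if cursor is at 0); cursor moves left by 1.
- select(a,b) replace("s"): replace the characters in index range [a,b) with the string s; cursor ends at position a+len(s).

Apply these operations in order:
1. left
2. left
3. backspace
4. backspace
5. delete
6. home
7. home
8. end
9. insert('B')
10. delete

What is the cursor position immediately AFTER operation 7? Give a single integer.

Answer: 0

Derivation:
After op 1 (left): buf='VYWQYH' cursor=0
After op 2 (left): buf='VYWQYH' cursor=0
After op 3 (backspace): buf='VYWQYH' cursor=0
After op 4 (backspace): buf='VYWQYH' cursor=0
After op 5 (delete): buf='YWQYH' cursor=0
After op 6 (home): buf='YWQYH' cursor=0
After op 7 (home): buf='YWQYH' cursor=0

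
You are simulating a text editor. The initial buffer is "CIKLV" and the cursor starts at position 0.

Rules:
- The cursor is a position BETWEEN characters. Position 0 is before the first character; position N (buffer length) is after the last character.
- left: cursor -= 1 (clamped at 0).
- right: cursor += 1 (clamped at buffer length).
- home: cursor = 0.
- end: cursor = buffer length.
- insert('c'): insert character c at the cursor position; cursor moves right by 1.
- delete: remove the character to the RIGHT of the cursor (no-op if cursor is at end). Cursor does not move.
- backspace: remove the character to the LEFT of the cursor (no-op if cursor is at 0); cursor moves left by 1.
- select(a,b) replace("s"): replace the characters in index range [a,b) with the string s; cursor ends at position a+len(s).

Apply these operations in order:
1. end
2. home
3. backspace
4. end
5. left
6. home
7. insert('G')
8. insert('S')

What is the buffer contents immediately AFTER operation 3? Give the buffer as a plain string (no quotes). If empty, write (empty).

Answer: CIKLV

Derivation:
After op 1 (end): buf='CIKLV' cursor=5
After op 2 (home): buf='CIKLV' cursor=0
After op 3 (backspace): buf='CIKLV' cursor=0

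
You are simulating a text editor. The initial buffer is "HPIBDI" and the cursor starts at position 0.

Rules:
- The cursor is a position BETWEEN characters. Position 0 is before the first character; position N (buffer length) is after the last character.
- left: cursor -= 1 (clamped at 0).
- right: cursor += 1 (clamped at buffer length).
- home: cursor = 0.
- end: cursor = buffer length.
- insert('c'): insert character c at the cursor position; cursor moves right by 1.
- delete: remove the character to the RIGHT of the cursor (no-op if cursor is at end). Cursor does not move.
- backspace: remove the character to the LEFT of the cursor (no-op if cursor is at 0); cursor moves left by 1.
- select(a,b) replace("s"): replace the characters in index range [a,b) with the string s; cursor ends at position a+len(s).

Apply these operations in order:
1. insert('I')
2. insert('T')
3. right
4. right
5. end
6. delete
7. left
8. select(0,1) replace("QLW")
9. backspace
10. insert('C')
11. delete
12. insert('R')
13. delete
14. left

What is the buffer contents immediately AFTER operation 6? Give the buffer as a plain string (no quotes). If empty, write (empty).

Answer: ITHPIBDI

Derivation:
After op 1 (insert('I')): buf='IHPIBDI' cursor=1
After op 2 (insert('T')): buf='ITHPIBDI' cursor=2
After op 3 (right): buf='ITHPIBDI' cursor=3
After op 4 (right): buf='ITHPIBDI' cursor=4
After op 5 (end): buf='ITHPIBDI' cursor=8
After op 6 (delete): buf='ITHPIBDI' cursor=8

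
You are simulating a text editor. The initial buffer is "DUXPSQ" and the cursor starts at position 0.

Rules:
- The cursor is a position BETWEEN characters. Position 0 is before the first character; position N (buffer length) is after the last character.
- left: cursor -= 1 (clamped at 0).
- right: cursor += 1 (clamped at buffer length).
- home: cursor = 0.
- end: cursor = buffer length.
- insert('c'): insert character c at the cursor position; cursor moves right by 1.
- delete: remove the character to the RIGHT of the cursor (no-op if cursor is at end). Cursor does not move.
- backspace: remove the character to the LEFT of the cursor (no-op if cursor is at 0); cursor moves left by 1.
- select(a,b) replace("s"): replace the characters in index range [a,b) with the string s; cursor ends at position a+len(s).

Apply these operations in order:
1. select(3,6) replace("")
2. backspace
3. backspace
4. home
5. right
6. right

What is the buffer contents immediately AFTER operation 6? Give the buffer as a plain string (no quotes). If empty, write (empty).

Answer: D

Derivation:
After op 1 (select(3,6) replace("")): buf='DUX' cursor=3
After op 2 (backspace): buf='DU' cursor=2
After op 3 (backspace): buf='D' cursor=1
After op 4 (home): buf='D' cursor=0
After op 5 (right): buf='D' cursor=1
After op 6 (right): buf='D' cursor=1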